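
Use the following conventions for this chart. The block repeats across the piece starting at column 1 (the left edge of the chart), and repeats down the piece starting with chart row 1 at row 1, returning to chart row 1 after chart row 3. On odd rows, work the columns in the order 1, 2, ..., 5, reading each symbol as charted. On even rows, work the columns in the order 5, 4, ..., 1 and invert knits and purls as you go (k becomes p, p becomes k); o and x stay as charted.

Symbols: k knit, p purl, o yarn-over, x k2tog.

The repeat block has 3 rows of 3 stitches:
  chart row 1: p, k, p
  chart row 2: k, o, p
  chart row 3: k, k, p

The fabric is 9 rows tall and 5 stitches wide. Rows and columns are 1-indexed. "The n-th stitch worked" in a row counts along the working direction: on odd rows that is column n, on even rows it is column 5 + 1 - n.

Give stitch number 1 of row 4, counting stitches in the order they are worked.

== STITCH ==
p

Derivation:
Row 4 uses chart row ((4-1) mod 3)+1 = 1. Row 4 is even, so WS.
Chart row 1 tiled across columns 1-5: p k p p k
WS row: flip the tiled sequence (start at column 5) and apply k<->p; o and x stay.
Row 4 as worked: p k k p k
Stitch 1 in working order -> p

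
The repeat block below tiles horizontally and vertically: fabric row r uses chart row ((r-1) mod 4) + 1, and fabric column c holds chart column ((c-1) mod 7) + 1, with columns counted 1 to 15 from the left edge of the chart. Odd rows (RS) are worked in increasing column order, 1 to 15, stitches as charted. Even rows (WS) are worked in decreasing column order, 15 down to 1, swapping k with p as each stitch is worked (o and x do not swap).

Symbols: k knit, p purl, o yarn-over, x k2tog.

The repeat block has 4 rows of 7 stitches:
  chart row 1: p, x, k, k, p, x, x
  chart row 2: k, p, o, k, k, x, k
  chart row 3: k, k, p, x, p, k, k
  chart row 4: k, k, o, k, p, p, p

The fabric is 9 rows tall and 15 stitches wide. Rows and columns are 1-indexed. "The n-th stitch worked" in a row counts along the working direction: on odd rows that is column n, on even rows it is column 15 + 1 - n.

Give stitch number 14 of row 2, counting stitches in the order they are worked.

Result:
k

Derivation:
Row 2: (2-1) mod 4 = 1, so use chart row 2. Even row -> WS.
Chart row 2 tiled across columns 1-15: k p o k k x k k p o k k x k k
WS row: flip the tiled sequence (start at column 15) and apply k<->p; o and x stay.
Row 2 as worked: p p x p p o k p p x p p o k p
Counting 14 along the worked row gives k.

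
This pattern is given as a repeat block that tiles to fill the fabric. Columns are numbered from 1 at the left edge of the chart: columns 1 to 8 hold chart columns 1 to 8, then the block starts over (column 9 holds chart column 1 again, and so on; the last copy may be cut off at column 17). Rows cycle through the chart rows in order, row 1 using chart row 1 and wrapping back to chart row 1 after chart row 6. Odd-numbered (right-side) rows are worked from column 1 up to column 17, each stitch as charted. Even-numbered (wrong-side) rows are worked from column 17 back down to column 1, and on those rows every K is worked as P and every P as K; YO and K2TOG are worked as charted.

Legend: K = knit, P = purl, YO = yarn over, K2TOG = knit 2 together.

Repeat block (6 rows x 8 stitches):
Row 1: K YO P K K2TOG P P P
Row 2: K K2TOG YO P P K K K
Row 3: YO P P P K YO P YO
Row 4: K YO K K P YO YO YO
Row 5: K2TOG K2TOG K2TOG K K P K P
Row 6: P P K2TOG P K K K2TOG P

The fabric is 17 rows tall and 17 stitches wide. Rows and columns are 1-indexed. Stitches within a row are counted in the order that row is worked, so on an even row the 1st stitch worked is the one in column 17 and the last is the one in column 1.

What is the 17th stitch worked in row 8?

Row 8 uses chart row ((8-1) mod 6)+1 = 2. Row 8 is even, so WS.
Chart row 2 tiled across columns 1-17: K K2TOG YO P P K K K K K2TOG YO P P K K K K
Wrong side: read the tiled row from column 17 down to 1 and exchange K with P (leave YO, K2TOG).
Row 8 as worked: P P P P K K YO K2TOG P P P P K K YO K2TOG P
Stitch 17 in working order -> P

Result:
P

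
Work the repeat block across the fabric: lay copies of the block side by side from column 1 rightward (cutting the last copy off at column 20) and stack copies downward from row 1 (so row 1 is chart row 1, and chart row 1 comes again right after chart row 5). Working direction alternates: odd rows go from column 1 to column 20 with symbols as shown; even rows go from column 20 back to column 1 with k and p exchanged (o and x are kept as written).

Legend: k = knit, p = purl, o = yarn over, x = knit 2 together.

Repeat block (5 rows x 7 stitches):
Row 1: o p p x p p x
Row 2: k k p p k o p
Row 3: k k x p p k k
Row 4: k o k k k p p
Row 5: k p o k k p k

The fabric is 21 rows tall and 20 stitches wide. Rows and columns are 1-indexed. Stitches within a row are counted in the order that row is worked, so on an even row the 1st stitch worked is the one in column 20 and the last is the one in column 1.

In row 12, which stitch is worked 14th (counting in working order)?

Stitch:
k

Derivation:
Row 12 uses chart row ((12-1) mod 5)+1 = 2. Row 12 is even, so WS.
Chart row 2 tiled across columns 1-20: k k p p k o p k k p p k o p k k p p k o
WS row: flip the tiled sequence (start at column 20) and apply k<->p; o and x stay.
Row 12 as worked: o p k k p p k o p k k p p k o p k k p p
Stitch 14 in working order -> k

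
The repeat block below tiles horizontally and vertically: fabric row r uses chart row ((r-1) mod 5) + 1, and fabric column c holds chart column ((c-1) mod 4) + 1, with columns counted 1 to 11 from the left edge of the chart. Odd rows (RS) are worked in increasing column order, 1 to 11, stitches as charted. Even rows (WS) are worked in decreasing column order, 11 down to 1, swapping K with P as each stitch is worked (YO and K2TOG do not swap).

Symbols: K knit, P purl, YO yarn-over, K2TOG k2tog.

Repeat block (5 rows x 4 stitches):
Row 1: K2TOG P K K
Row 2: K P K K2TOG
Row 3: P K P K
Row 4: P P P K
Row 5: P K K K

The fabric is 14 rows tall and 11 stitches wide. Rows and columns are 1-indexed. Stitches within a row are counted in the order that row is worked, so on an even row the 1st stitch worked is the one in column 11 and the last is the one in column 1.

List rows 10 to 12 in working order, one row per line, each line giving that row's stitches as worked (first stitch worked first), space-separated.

Row 10: chart row 5, WS - tiled (columns 1-11): P K K K P K K K P K K; work from column 11 back to 1 with K<->P swapped.
Row 11: chart row 1, RS - tile across columns 1-11 and work as-is.
Row 12: chart row 2, WS - tiled (columns 1-11): K P K K2TOG K P K K2TOG K P K; work from column 11 back to 1 with K<->P swapped.

== ROWS AS WORKED ==
P P K P P P K P P P K
K2TOG P K K K2TOG P K K K2TOG P K
P K P K2TOG P K P K2TOG P K P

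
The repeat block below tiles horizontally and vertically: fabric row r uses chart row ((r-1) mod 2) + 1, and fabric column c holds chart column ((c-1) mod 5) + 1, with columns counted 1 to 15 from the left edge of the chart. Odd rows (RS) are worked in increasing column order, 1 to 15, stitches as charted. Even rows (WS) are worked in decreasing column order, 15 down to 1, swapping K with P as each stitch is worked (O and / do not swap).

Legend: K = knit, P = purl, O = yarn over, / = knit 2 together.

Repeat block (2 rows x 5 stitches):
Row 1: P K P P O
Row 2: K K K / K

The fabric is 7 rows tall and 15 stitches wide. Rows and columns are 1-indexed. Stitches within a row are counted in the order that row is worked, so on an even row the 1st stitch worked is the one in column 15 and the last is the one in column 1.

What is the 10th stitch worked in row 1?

For row 1: chart row = ((1-1) mod 2) + 1 = 1; this is a RS (odd) row.
Chart row 1 tiled across columns 1-15: P K P P O P K P P O P K P P O
RS row: no reversal, no swap; stitch n worked = column n.
The 10th stitch worked is O.

== STITCH ==
O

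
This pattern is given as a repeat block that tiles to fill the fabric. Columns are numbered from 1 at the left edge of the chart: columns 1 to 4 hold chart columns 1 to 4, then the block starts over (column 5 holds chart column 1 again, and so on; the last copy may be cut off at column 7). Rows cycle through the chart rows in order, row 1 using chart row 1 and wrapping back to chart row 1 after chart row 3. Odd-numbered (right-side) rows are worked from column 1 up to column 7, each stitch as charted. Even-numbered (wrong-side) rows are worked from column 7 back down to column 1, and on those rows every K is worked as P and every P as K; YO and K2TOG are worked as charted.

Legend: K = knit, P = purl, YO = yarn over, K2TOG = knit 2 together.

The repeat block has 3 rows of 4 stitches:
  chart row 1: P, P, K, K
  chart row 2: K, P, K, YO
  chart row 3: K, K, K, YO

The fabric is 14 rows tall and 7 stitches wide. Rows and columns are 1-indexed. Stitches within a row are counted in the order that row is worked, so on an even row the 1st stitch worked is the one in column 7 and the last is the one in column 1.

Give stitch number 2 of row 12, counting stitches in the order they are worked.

== STITCH ==
P

Derivation:
Row 12 uses chart row ((12-1) mod 3)+1 = 3. Row 12 is even, so WS.
Chart row 3 tiled across columns 1-7: K K K YO K K K
Wrong side: read the tiled row from column 7 down to 1 and exchange K with P (leave YO, K2TOG).
Row 12 as worked: P P P YO P P P
Counting 2 along the worked row gives P.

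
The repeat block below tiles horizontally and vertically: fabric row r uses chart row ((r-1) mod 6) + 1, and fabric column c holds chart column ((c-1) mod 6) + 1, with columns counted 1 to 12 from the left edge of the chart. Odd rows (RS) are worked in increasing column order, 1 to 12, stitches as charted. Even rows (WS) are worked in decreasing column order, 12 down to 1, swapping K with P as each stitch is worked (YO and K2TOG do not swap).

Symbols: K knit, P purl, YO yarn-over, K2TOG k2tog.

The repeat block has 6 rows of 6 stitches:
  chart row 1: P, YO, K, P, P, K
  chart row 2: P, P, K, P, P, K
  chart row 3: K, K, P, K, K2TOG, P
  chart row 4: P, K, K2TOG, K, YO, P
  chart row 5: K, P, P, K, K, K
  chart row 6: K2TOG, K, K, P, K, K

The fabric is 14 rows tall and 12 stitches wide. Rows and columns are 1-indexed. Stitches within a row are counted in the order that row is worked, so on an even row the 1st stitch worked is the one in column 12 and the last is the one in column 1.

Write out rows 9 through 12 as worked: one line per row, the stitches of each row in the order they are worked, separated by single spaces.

Rows as worked:
K K P K K2TOG P K K P K K2TOG P
K YO P K2TOG P K K YO P K2TOG P K
K P P K K K K P P K K K
P P K P P K2TOG P P K P P K2TOG

Derivation:
Row 9: chart row 3, RS - tile across columns 1-12 and work as-is.
Row 10: chart row 4, WS - tiled (columns 1-12): P K K2TOG K YO P P K K2TOG K YO P; work from column 12 back to 1 with K<->P swapped.
Row 11: chart row 5, RS - tile across columns 1-12 and work as-is.
Row 12: chart row 6, WS - tiled (columns 1-12): K2TOG K K P K K K2TOG K K P K K; work from column 12 back to 1 with K<->P swapped.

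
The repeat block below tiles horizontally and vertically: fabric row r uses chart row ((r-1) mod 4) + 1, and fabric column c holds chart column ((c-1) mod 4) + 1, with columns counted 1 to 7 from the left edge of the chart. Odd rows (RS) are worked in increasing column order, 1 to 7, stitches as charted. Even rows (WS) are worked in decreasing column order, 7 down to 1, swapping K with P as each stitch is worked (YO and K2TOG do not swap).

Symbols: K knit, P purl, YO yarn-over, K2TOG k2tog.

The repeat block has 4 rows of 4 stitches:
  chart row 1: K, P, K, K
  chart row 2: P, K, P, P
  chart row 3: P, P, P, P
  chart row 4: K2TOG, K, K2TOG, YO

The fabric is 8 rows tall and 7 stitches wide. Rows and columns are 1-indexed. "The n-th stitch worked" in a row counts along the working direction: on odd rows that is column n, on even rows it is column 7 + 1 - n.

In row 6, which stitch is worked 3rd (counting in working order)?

Stitch:
K

Derivation:
For row 6: chart row = ((6-1) mod 4) + 1 = 2; this is a WS (even) row.
Chart row 2 tiled across columns 1-7: P K P P P K P
WS: work from column 7 back to column 1 (reverse the tiled row), swapping K<->P (YO and K2TOG unchanged).
Row 6 as worked: K P K K K P K
The 3rd stitch worked is K.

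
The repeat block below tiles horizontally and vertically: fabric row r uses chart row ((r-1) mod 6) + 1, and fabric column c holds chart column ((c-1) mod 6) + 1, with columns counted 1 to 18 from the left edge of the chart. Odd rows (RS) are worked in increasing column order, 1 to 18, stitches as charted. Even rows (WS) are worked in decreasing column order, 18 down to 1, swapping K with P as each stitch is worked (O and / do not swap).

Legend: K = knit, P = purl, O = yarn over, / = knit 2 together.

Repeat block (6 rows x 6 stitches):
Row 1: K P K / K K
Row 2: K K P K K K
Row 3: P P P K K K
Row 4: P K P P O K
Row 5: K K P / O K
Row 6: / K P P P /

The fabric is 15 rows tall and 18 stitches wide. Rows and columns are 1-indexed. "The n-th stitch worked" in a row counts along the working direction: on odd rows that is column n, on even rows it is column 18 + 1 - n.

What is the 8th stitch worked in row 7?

Stitch:
P

Derivation:
Row 7: (7-1) mod 6 = 0, so use chart row 1. Odd row -> RS.
Chart row 1 tiled across columns 1-18: K P K / K K K P K / K K K P K / K K
Right side: take the tiled row as-is (worked left to right from column 1).
Stitch 8 in working order -> P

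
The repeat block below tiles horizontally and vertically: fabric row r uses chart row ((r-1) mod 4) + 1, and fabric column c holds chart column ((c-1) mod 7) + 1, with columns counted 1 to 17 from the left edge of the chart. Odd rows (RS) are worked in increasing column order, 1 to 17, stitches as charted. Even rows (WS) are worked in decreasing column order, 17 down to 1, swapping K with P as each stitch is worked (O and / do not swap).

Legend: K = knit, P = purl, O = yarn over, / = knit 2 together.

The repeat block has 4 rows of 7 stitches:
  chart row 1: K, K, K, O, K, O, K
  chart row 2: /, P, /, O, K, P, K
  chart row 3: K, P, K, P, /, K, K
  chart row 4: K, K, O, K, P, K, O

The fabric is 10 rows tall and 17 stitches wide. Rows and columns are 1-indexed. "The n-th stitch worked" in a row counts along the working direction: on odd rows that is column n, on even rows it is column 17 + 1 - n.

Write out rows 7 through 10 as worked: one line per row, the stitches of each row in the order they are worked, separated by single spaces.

== ROWS AS WORKED ==
K P K P / K K K P K P / K K K P K
O P P O P K P O P P O P K P O P P
K K K O K O K K K K O K O K K K K
/ K / P K P O / K / P K P O / K /

Derivation:
Row 7: chart row 3, RS - tile across columns 1-17 and work as-is.
Row 8: chart row 4, WS - tiled (columns 1-17): K K O K P K O K K O K P K O K K O; work from column 17 back to 1 with K<->P swapped.
Row 9: chart row 1, RS - tile across columns 1-17 and work as-is.
Row 10: chart row 2, WS - tiled (columns 1-17): / P / O K P K / P / O K P K / P /; work from column 17 back to 1 with K<->P swapped.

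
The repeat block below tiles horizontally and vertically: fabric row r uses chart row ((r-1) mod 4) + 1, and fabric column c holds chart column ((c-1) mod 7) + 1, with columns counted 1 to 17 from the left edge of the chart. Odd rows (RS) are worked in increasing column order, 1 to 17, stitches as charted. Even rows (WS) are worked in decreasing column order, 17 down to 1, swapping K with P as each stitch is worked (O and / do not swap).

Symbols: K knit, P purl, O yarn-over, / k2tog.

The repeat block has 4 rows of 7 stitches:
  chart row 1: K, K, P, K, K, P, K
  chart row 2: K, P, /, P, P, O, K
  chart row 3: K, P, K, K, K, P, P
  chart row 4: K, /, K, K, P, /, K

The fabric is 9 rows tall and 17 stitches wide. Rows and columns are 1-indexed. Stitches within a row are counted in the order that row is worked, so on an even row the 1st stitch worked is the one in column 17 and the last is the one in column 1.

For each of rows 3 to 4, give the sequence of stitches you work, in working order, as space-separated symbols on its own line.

== ROWS AS WORKED ==
K P K K K P P K P K K K P P K P K
P / P P / K P P / P P / K P P / P

Derivation:
Row 3: chart row 3, RS - tile across columns 1-17 and work as-is.
Row 4: chart row 4, WS - tiled (columns 1-17): K / K K P / K K / K K P / K K / K; work from column 17 back to 1 with K<->P swapped.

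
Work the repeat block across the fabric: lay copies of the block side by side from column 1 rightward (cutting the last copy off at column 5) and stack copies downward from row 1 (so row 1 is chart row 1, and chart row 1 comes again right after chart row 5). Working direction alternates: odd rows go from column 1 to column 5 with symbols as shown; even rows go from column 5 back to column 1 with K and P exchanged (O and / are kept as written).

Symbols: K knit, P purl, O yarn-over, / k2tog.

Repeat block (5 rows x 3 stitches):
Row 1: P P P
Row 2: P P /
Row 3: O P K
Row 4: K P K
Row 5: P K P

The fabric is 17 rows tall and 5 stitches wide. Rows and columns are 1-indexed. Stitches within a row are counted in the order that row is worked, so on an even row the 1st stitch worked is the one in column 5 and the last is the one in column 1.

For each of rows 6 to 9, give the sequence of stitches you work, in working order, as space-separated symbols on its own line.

Row 6: chart row 1, WS - tiled (columns 1-5): P P P P P; work from column 5 back to 1 with K<->P swapped.
Row 7: chart row 2, RS - tile across columns 1-5 and work as-is.
Row 8: chart row 3, WS - tiled (columns 1-5): O P K O P; work from column 5 back to 1 with K<->P swapped.
Row 9: chart row 4, RS - tile across columns 1-5 and work as-is.

Rows as worked:
K K K K K
P P / P P
K O P K O
K P K K P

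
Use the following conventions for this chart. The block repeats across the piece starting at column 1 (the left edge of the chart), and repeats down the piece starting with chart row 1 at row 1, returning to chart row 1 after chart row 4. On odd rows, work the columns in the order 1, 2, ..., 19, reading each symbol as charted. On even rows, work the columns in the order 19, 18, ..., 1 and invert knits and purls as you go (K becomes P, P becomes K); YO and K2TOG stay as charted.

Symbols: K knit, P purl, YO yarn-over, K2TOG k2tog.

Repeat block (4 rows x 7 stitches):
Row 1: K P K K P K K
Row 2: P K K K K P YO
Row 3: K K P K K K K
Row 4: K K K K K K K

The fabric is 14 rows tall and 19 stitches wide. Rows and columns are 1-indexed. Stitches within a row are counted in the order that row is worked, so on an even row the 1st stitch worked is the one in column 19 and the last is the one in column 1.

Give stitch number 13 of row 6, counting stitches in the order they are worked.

Result:
YO

Derivation:
For row 6: chart row = ((6-1) mod 4) + 1 = 2; this is a WS (even) row.
Chart row 2 tiled across columns 1-19: P K K K K P YO P K K K K P YO P K K K K
WS row: flip the tiled sequence (start at column 19) and apply K<->P; YO and K2TOG stay.
Row 6 as worked: P P P P K YO K P P P P K YO K P P P P K
The 13th stitch worked is YO.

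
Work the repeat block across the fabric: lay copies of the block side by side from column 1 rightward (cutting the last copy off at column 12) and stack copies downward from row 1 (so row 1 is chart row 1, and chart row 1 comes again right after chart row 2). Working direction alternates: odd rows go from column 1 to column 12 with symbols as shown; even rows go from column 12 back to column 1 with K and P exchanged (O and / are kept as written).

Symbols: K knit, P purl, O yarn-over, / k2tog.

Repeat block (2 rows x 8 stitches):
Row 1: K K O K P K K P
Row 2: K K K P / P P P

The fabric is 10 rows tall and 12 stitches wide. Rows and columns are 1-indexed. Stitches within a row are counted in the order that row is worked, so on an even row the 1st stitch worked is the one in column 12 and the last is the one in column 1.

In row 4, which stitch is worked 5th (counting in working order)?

For row 4: chart row = ((4-1) mod 2) + 1 = 2; this is a WS (even) row.
Chart row 2 tiled across columns 1-12: K K K P / P P P K K K P
WS row: flip the tiled sequence (start at column 12) and apply K<->P; O and / stay.
Row 4 as worked: K P P P K K K / K P P P
Stitch 5 in working order -> K

Stitch:
K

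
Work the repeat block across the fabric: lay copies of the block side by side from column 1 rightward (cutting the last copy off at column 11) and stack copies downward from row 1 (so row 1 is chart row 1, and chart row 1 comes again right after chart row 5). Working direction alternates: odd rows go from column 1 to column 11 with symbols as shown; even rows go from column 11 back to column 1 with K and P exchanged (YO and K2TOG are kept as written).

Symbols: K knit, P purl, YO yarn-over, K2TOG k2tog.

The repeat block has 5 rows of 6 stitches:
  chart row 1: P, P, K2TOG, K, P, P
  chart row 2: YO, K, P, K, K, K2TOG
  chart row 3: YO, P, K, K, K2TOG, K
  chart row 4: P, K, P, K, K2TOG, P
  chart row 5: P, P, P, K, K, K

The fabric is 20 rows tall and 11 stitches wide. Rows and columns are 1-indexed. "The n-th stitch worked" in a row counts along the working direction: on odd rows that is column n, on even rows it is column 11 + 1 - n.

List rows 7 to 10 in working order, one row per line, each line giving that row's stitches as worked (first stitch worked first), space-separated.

Row 7: chart row 2, RS - tile across columns 1-11 and work as-is.
Row 8: chart row 3, WS - tiled (columns 1-11): YO P K K K2TOG K YO P K K K2TOG; work from column 11 back to 1 with K<->P swapped.
Row 9: chart row 4, RS - tile across columns 1-11 and work as-is.
Row 10: chart row 5, WS - tiled (columns 1-11): P P P K K K P P P K K; work from column 11 back to 1 with K<->P swapped.

Rows as worked:
YO K P K K K2TOG YO K P K K
K2TOG P P K YO P K2TOG P P K YO
P K P K K2TOG P P K P K K2TOG
P P K K K P P P K K K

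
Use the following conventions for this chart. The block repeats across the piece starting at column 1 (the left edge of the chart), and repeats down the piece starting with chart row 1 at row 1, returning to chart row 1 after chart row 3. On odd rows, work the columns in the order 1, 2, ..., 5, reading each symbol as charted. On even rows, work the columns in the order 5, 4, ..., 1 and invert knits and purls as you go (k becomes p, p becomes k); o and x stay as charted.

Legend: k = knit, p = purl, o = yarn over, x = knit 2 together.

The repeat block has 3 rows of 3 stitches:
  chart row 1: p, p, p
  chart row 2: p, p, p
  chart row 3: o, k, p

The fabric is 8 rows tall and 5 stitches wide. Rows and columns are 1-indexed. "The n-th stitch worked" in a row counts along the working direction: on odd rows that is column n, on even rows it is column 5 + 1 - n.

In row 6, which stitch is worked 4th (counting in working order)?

Result:
p

Derivation:
Row 6: (6-1) mod 3 = 2, so use chart row 3. Even row -> WS.
Chart row 3 tiled across columns 1-5: o k p o k
Wrong side: read the tiled row from column 5 down to 1 and exchange k with p (leave o, x).
Row 6 as worked: p o k p o
The 4th stitch worked is p.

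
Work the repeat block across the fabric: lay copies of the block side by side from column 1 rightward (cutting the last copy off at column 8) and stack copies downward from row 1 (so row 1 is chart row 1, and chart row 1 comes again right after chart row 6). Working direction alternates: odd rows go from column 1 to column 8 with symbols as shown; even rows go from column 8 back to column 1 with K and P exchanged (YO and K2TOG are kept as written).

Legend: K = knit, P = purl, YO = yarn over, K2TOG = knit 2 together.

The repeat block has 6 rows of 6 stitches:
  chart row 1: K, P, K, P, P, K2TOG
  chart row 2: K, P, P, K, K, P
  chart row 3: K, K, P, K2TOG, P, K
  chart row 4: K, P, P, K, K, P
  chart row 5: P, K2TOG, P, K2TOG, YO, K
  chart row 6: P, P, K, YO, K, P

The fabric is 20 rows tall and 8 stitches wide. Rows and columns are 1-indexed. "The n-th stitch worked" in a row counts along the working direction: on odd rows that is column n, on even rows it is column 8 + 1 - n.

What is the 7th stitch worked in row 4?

For row 4: chart row = ((4-1) mod 6) + 1 = 4; this is a WS (even) row.
Chart row 4 tiled across columns 1-8: K P P K K P K P
Wrong side: read the tiled row from column 8 down to 1 and exchange K with P (leave YO, K2TOG).
Row 4 as worked: K P K P P K K P
The 7th stitch worked is K.

Stitch:
K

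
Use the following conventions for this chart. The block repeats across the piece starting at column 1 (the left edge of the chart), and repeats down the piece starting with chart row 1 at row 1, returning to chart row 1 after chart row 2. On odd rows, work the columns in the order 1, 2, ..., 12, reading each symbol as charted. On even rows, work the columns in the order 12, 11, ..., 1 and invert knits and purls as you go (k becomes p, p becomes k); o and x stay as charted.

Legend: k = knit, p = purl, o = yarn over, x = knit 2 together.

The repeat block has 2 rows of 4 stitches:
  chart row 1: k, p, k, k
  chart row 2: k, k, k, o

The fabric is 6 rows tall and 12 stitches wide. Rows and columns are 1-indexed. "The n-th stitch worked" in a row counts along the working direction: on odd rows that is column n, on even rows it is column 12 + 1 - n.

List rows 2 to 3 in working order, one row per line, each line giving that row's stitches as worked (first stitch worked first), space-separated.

Result:
o p p p o p p p o p p p
k p k k k p k k k p k k

Derivation:
Row 2: chart row 2, WS - tiled (columns 1-12): k k k o k k k o k k k o; work from column 12 back to 1 with k<->p swapped.
Row 3: chart row 1, RS - tile across columns 1-12 and work as-is.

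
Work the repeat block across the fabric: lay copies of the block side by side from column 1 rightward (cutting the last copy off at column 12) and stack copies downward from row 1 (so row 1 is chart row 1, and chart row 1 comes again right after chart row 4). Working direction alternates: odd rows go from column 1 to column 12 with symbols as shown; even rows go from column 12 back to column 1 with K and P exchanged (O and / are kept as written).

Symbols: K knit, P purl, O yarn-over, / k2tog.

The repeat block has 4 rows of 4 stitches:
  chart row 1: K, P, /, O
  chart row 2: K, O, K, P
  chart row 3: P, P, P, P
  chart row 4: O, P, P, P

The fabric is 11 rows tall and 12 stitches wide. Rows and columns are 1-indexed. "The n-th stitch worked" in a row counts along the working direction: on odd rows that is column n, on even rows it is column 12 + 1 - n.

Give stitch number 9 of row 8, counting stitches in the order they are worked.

Row 8 uses chart row ((8-1) mod 4)+1 = 4. Row 8 is even, so WS.
Chart row 4 tiled across columns 1-12: O P P P O P P P O P P P
Wrong side: read the tiled row from column 12 down to 1 and exchange K with P (leave O, /).
Row 8 as worked: K K K O K K K O K K K O
The 9th stitch worked is K.

== STITCH ==
K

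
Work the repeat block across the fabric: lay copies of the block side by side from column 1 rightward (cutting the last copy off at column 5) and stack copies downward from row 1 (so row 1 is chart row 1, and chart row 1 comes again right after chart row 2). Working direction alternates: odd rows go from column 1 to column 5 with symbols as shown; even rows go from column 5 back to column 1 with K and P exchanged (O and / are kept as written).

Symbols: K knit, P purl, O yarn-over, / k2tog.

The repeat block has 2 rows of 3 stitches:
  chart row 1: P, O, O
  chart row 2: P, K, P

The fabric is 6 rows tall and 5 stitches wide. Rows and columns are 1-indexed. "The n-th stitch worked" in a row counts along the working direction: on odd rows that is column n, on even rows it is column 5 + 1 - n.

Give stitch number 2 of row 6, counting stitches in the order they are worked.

Result:
K

Derivation:
Row 6 uses chart row ((6-1) mod 2)+1 = 2. Row 6 is even, so WS.
Chart row 2 tiled across columns 1-5: P K P P K
WS: work from column 5 back to column 1 (reverse the tiled row), swapping K<->P (O and / unchanged).
Row 6 as worked: P K K P K
The 2nd stitch worked is K.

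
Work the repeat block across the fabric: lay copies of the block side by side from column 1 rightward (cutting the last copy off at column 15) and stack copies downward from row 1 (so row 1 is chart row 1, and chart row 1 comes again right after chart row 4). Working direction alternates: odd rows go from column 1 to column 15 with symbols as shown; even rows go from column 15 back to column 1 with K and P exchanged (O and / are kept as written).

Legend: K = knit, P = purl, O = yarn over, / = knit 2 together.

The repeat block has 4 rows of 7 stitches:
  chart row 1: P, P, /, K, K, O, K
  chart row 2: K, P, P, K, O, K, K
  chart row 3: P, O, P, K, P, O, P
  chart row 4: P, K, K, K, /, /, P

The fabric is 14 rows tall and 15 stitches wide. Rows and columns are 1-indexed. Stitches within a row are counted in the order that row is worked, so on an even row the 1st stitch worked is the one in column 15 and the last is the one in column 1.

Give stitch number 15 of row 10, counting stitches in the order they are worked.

Row 10: (10-1) mod 4 = 1, so use chart row 2. Even row -> WS.
Chart row 2 tiled across columns 1-15: K P P K O K K K P P K O K K K
Wrong side: read the tiled row from column 15 down to 1 and exchange K with P (leave O, /).
Row 10 as worked: P P P O P K K P P P O P K K P
Counting 15 along the worked row gives P.

Result:
P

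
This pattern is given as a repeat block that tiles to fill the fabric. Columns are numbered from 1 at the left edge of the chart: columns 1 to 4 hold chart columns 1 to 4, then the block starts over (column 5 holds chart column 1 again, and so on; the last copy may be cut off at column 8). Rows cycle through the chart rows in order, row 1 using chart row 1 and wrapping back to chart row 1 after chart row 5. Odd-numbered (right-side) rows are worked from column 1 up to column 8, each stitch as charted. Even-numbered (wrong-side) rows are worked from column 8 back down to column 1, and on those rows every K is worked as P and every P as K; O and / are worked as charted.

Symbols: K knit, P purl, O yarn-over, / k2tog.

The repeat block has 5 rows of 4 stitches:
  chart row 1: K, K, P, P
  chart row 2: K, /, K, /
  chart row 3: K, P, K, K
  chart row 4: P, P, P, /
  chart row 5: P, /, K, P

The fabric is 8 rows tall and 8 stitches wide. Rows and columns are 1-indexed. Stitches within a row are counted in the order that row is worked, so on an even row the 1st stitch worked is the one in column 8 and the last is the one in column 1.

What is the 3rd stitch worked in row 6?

For row 6: chart row = ((6-1) mod 5) + 1 = 1; this is a WS (even) row.
Chart row 1 tiled across columns 1-8: K K P P K K P P
WS: work from column 8 back to column 1 (reverse the tiled row), swapping K<->P (O and / unchanged).
Row 6 as worked: K K P P K K P P
Counting 3 along the worked row gives P.

== STITCH ==
P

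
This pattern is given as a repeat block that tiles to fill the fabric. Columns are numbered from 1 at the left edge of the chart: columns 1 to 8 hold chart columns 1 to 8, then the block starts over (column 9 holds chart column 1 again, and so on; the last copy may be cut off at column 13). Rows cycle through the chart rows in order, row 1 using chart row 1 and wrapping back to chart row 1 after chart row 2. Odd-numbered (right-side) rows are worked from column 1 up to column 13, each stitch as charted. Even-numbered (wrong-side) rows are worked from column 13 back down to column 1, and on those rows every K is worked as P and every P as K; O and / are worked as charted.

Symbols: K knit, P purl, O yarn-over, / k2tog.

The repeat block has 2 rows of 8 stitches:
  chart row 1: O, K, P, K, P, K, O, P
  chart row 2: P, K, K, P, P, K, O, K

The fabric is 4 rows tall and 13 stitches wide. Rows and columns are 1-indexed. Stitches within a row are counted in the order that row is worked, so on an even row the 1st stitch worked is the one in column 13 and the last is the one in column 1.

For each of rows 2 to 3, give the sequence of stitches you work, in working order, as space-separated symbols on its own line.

Rows as worked:
K K P P K P O P K K P P K
O K P K P K O P O K P K P

Derivation:
Row 2: chart row 2, WS - tiled (columns 1-13): P K K P P K O K P K K P P; work from column 13 back to 1 with K<->P swapped.
Row 3: chart row 1, RS - tile across columns 1-13 and work as-is.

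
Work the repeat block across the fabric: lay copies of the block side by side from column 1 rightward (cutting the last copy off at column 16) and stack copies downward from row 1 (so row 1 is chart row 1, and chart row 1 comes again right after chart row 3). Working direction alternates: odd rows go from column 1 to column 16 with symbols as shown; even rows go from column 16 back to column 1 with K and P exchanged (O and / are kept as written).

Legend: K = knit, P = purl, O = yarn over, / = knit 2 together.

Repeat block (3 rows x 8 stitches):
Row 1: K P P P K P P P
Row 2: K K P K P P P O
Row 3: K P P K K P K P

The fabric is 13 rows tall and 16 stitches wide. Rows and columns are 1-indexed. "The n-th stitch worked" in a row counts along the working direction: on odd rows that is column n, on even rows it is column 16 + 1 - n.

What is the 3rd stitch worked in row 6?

Result:
K

Derivation:
For row 6: chart row = ((6-1) mod 3) + 1 = 3; this is a WS (even) row.
Chart row 3 tiled across columns 1-16: K P P K K P K P K P P K K P K P
WS row: flip the tiled sequence (start at column 16) and apply K<->P; O and / stay.
Row 6 as worked: K P K P P K K P K P K P P K K P
Stitch 3 in working order -> K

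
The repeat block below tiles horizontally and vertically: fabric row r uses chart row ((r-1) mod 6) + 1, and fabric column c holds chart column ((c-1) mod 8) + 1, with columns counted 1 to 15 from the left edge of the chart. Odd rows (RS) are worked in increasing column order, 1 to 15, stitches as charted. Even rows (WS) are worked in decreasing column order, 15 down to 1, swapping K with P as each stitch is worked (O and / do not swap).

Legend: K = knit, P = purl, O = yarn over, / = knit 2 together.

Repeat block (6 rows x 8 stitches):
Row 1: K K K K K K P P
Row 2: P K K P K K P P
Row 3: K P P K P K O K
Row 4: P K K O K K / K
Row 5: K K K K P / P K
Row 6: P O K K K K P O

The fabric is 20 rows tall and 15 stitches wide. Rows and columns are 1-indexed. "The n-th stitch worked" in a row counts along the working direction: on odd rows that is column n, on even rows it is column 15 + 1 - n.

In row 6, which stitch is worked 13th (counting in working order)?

Result:
P

Derivation:
Row 6: (6-1) mod 6 = 5, so use chart row 6. Even row -> WS.
Chart row 6 tiled across columns 1-15: P O K K K K P O P O K K K K P
WS: work from column 15 back to column 1 (reverse the tiled row), swapping K<->P (O and / unchanged).
Row 6 as worked: K P P P P O K O K P P P P O K
The 13th stitch worked is P.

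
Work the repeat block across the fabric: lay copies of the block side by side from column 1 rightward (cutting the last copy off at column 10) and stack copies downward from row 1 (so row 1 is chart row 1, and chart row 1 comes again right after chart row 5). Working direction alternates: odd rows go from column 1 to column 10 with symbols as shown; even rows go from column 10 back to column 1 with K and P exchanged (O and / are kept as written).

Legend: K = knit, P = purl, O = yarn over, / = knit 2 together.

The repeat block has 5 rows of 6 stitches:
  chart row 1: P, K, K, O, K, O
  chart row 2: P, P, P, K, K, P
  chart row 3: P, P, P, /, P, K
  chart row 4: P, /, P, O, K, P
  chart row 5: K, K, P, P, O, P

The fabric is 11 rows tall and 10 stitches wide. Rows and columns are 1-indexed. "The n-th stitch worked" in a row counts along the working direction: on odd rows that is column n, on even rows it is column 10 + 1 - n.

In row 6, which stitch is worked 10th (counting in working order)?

For row 6: chart row = ((6-1) mod 5) + 1 = 1; this is a WS (even) row.
Chart row 1 tiled across columns 1-10: P K K O K O P K K O
WS row: flip the tiled sequence (start at column 10) and apply K<->P; O and / stay.
Row 6 as worked: O P P K O P O P P K
Counting 10 along the worked row gives K.

== STITCH ==
K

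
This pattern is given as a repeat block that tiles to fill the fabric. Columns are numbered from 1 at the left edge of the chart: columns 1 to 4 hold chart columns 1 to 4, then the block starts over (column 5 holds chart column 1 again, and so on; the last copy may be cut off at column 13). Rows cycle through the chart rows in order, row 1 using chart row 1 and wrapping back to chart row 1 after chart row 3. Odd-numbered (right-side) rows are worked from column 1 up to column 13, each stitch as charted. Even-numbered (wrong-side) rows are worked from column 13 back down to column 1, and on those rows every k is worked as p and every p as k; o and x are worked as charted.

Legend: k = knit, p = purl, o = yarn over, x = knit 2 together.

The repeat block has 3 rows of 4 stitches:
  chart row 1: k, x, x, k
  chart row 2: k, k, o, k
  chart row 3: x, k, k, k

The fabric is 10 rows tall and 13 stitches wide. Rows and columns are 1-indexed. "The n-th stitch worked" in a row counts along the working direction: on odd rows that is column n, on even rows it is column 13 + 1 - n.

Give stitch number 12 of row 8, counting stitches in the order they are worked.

Row 8: (8-1) mod 3 = 1, so use chart row 2. Even row -> WS.
Chart row 2 tiled across columns 1-13: k k o k k k o k k k o k k
WS row: flip the tiled sequence (start at column 13) and apply k<->p; o and x stay.
Row 8 as worked: p p o p p p o p p p o p p
The 12th stitch worked is p.

Stitch:
p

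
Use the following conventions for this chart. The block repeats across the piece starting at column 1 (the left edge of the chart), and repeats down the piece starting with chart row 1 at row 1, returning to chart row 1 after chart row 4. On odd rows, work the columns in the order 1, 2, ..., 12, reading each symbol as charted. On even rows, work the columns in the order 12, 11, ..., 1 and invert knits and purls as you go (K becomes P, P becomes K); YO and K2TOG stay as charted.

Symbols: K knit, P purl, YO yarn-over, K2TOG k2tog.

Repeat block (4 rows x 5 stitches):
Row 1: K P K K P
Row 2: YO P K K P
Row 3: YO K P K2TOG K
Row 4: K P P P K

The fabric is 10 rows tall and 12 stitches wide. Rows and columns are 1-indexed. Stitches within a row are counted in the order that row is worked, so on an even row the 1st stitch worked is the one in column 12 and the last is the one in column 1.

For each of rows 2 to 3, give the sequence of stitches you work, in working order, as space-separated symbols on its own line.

Row 2: chart row 2, WS - tiled (columns 1-12): YO P K K P YO P K K P YO P; work from column 12 back to 1 with K<->P swapped.
Row 3: chart row 3, RS - tile across columns 1-12 and work as-is.

Result:
K YO K P P K YO K P P K YO
YO K P K2TOG K YO K P K2TOG K YO K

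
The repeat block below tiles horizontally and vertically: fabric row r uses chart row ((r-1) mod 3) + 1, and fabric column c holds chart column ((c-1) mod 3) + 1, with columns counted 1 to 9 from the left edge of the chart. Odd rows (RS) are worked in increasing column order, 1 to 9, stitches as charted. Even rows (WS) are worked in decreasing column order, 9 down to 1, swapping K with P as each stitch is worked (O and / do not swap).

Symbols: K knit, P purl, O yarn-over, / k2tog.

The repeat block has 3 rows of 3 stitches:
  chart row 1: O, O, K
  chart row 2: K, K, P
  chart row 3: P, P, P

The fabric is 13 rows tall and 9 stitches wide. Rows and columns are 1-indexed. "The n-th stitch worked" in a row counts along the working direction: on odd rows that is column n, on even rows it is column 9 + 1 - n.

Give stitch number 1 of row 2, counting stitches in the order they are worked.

For row 2: chart row = ((2-1) mod 3) + 1 = 2; this is a WS (even) row.
Chart row 2 tiled across columns 1-9: K K P K K P K K P
Wrong side: read the tiled row from column 9 down to 1 and exchange K with P (leave O, /).
Row 2 as worked: K P P K P P K P P
Stitch 1 in working order -> K

Stitch:
K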